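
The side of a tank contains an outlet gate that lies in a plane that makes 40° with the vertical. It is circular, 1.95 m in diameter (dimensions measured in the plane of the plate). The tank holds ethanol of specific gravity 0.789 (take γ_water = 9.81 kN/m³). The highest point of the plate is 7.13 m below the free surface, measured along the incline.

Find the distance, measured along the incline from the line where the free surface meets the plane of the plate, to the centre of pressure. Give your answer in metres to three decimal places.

γ = 0.789 × 9.81 = 7.74009 kN/m³.
The plate makes 40° with the vertical, i.e. θ = 90° − 40° = 50° to the horizontal. Measuring y along the incline from the free-surface line, vertical depth h = y·sinθ with sinθ = 0.766044.
The centroid is at the centre, 0.975 m below the top of the plate, so y_c = 7.13 + 0.975 = 8.105 m and h_c = 8.105 × 0.766044 = 6.20879 m.
A = π(0.975)² = 2.98648 m².
Resultant F = γ·h_c·A = 7.74009 × 6.20879 × 2.98648 = 143.52 kN.
I_c = πr⁴/4 = π × 0.975⁴/4 = 0.709755 m⁴.
Centre of pressure: y_p = y_c + I_c/(y_c·A) = 8.105 + 0.709755/(8.105 × 2.98648) = 8.105 + 0.0293222 = 8.13432 m along the plane.

y_p = 8.134 m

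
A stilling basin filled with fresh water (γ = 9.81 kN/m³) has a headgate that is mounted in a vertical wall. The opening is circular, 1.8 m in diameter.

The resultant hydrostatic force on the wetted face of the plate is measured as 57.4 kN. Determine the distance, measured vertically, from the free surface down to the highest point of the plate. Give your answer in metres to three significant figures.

γ = 9.81 kN/m³.
A = π(0.9)² = 2.54469 m².
From F = γ·h_c·A, the centroid depth is h_c = 57.4/(9.81 × 2.54469) = 2.29937 m.
The centroid is at the centre, 0.9 m below the top of the plate, so the highest point sits at h_top = 2.29937 − 0.9 = 1.39937 m below the surface.

d_top ≈ 1.40 m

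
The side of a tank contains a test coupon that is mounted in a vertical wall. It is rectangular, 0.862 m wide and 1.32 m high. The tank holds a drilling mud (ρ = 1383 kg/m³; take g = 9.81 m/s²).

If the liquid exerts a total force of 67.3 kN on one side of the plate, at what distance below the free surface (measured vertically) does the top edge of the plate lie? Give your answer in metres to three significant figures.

γ = ρg = 1383 × 9.81 / 1000 = 13.56723 kN/m³.
A = 0.862 × 1.32 = 1.13784 m².
From F = γ·h_c·A, the centroid depth is h_c = 67.3/(13.56723 × 1.13784) = 4.35956 m.
The centroid lies 1.32/2 = 0.66 m below the top edge, so the top edge sits at h_top = 4.35956 − 0.66 = 3.69956 m below the surface.

d_top ≈ 3.70 m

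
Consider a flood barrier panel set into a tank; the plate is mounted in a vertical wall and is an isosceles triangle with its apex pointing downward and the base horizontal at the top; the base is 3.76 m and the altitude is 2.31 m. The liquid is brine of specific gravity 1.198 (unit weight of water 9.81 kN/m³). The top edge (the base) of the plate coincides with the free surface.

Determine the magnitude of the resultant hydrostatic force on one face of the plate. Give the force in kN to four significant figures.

F ≈ 39.30 kN

γ = 1.198 × 9.81 = 11.75238 kN/m³.
With the apex down, the centroid sits h/3 = 2.31/3 = 0.77 m below the base (the top edge), so the centroid depth is h_c = 0.77 m.
A = ½ × 3.76 × 2.31 = 4.3428 m².
Resultant F = γ·h_c·A = 11.75238 × 0.77 × 4.3428 = 39.2994 kN.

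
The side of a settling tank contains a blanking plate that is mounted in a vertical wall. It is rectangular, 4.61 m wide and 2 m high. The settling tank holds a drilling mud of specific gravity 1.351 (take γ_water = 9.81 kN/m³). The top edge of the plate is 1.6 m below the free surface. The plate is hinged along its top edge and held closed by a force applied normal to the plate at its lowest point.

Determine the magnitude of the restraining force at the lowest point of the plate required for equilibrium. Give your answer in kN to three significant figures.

γ = 1.351 × 9.81 = 13.25331 kN/m³.
The centroid lies 2/2 = 1 m below the top edge, so the centroid depth is h_c = 1.6 + 1 = 2.6 m.
A = 4.61 × 2 = 9.22 m².
Resultant F = γ·h_c·A = 13.25331 × 2.6 × 9.22 = 317.708 kN.
I_c = b·h³/12 = 4.61 × 2³/12 = 3.07333 m⁴.
Centre of pressure: y_p = y_c + I_c/(y_c·A) = 2.6 + 3.07333/(2.6 × 9.22) = 2.6 + 0.128205 = 2.7282 m along the plane.
The resultant acts 1 + 0.128205 = 1.1282 m (along the plate) below the hinge at the top edge, so the moment about the hinge is M = F × 1.1282 = 317.708 × 1.1282 = 358.438 kN·m.
A normal force at the bottom, 2 m from the hinge, must supply this moment: P = 358.438/2 = 179.219 kN.

P ≈ 179 kN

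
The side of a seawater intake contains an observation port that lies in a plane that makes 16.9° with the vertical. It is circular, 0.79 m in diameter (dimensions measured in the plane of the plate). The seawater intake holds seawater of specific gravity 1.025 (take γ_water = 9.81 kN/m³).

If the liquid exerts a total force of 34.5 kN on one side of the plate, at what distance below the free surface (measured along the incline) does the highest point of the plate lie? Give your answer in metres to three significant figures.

y_top ≈ 6.92 m

γ = 1.025 × 9.81 = 10.05525 kN/m³.
A = π(0.395)² = 0.490167 m².
From F = γ·h_c·A, the centroid depth is h_c = 34.5/(10.05525 × 0.490167) = 6.99974 m.
The plate makes 16.9° with the vertical, i.e. θ = 90° − 16.9° = 73.1° to the horizontal. Measuring y along the incline from the free-surface line, vertical depth h = y·sinθ with sinθ = 0.956814.
Along the incline, y_c = h_c/sinθ = 6.99974/0.956814 = 7.31567 m.
The centroid is at the centre, 0.395 m below the top of the plate, so the highest point sits at y_top = 7.31567 − 0.395 = 6.92067 m along the incline.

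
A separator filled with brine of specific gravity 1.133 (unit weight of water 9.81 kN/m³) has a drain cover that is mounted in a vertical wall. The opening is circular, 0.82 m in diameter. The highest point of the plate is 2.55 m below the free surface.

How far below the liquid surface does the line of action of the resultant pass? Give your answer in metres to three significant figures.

γ = 1.133 × 9.81 = 11.11473 kN/m³.
The centroid is at the centre, 0.41 m below the top of the plate, so the centroid depth is h_c = 2.55 + 0.41 = 2.96 m.
A = π(0.41)² = 0.528102 m².
Resultant F = γ·h_c·A = 11.11473 × 2.96 × 0.528102 = 17.3743 kN.
I_c = πr⁴/4 = π × 0.41⁴/4 = 0.0221935 m⁴.
Centre of pressure: y_p = y_c + I_c/(y_c·A) = 2.96 + 0.0221935/(2.96 × 0.528102) = 2.96 + 0.0141976 = 2.9742 m along the plane.

h_p = 2.97 m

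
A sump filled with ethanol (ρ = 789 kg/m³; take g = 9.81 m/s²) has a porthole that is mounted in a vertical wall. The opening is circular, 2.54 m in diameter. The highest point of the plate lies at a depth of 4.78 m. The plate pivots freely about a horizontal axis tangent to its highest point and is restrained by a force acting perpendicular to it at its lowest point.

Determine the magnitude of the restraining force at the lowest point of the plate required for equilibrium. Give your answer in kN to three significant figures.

P ≈ 125 kN

γ = ρg = 789 × 9.81 / 1000 = 7.74009 kN/m³.
The centroid is at the centre, 1.27 m below the top of the plate, so the centroid depth is h_c = 4.78 + 1.27 = 6.05 m.
A = π(1.27)² = 5.06707 m².
Resultant F = γ·h_c·A = 7.74009 × 6.05 × 5.06707 = 237.278 kN.
I_c = πr⁴/4 = π × 1.27⁴/4 = 2.04317 m⁴.
Centre of pressure: y_p = y_c + I_c/(y_c·A) = 6.05 + 2.04317/(6.05 × 5.06707) = 6.05 + 0.0666488 = 6.11665 m along the plane.
The resultant acts 1.27 + 0.0666488 = 1.33665 m (along the plate) below the hinge at the top edge, so the moment about the hinge is M = F × 1.33665 = 237.278 × 1.33665 = 317.158 kN·m.
A normal force at the bottom, 2.54 m from the hinge, must supply this moment: P = 317.158/2.54 = 124.865 kN.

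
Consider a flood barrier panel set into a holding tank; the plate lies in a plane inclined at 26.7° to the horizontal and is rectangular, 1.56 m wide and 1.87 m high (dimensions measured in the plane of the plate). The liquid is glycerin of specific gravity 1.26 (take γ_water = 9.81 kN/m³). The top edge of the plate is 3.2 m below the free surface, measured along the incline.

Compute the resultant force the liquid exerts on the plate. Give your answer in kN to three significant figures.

F ≈ 67.0 kN

γ = 1.26 × 9.81 = 12.3606 kN/m³.
Let θ = 26.7° be the plate's angle to the horizontal; measure y along the incline from where the plane meets the free surface. Vertical depth h = y·sinθ with sinθ = 0.449319.
The centroid lies 1.87/2 = 0.935 m below the top edge, so y_c = 3.2 + 0.935 = 4.135 m and h_c = 4.135 × 0.449319 = 1.85793 m.
A = 1.56 × 1.87 = 2.9172 m².
Resultant F = γ·h_c·A = 12.3606 × 1.85793 × 2.9172 = 66.9939 kN.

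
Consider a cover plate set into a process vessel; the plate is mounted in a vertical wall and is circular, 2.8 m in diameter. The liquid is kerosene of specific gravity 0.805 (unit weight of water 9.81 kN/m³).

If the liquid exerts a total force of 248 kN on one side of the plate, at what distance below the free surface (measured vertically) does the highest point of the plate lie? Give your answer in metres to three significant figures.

d_top ≈ 3.70 m

γ = 0.805 × 9.81 = 7.89705 kN/m³.
A = π(1.4)² = 6.15752 m².
From F = γ·h_c·A, the centroid depth is h_c = 248/(7.89705 × 6.15752) = 5.10013 m.
The centroid is at the centre, 1.4 m below the top of the plate, so the highest point sits at h_top = 5.10013 − 1.4 = 3.70013 m below the surface.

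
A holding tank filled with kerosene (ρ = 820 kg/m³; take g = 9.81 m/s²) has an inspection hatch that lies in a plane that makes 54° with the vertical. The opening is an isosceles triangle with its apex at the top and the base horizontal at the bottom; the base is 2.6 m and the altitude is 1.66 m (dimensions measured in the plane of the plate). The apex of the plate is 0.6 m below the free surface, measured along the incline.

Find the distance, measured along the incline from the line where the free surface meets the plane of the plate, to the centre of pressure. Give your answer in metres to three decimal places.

γ = ρg = 820 × 9.81 / 1000 = 8.0442 kN/m³.
The plate makes 54° with the vertical, i.e. θ = 90° − 54° = 36° to the horizontal. Measuring y along the incline from the free-surface line, vertical depth h = y·sinθ with sinθ = 0.587785.
With the apex up, the centroid sits 2h/3 = 2 × 1.66/3 = 1.10667 m below the apex, so y_c = 0.6 + 1.10667 = 1.70667 m and h_c = 1.70667 × 0.587785 = 1.00316 m.
A = ½ × 2.6 × 1.66 = 2.158 m².
Resultant F = γ·h_c·A = 8.0442 × 1.00316 × 2.158 = 17.4142 kN.
I_c = b·h³/36 = 2.6 × 1.66³/36 = 0.330366 m⁴.
Centre of pressure: y_p = y_c + I_c/(y_c·A) = 1.70667 + 0.330366/(1.70667 × 2.158) = 1.70667 + 0.0897004 = 1.79637 m along the plane.

y_p = 1.796 m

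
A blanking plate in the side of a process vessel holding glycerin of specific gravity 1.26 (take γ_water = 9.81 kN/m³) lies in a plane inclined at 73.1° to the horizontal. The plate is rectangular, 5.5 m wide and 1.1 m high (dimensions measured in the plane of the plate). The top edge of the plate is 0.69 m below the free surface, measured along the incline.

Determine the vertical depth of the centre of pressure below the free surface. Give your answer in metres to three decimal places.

h_p = 1.264 m

γ = 1.26 × 9.81 = 12.3606 kN/m³.
Let θ = 73.1° be the plate's angle to the horizontal; measure y along the incline from where the plane meets the free surface. Vertical depth h = y·sinθ with sinθ = 0.956814.
The centroid lies 1.1/2 = 0.55 m below the top edge, so y_c = 0.69 + 0.55 = 1.24 m and h_c = 1.24 × 0.956814 = 1.18645 m.
A = 5.5 × 1.1 = 6.05 m².
Resultant F = γ·h_c·A = 12.3606 × 1.18645 × 6.05 = 88.7247 kN.
I_c = b·h³/12 = 5.5 × 1.1³/12 = 0.610042 m⁴.
Centre of pressure: y_p = y_c + I_c/(y_c·A) = 1.24 + 0.610042/(1.24 × 6.05) = 1.24 + 0.0813172 = 1.32132 m along the plane.
Vertically, h_p = y_p·sinθ = 1.32132 × 0.956814 = 1.26426 m.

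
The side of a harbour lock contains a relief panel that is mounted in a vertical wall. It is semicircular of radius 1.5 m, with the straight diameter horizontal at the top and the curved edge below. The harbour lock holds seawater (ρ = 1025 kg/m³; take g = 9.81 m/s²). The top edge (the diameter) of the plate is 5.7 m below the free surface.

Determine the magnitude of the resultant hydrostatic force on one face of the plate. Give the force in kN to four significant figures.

F ≈ 225.2 kN

γ = ρg = 1025 × 9.81 / 1000 = 10.05525 kN/m³.
The centroid of a semicircle lies 4r/(3π) = 0.63662 m from the diameter, here below the top edge, so the centroid depth is h_c = 5.7 + 0.63662 = 6.33662 m.
A = πr²/2 = π × 1.5²/2 = 3.53429 m².
Resultant F = γ·h_c·A = 10.05525 × 6.33662 × 3.53429 = 225.192 kN.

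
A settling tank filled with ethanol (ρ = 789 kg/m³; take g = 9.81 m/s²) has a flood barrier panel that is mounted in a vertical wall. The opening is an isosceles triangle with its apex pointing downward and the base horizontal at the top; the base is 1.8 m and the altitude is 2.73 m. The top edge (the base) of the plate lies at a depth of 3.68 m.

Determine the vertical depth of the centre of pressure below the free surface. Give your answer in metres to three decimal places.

h_p = 4.680 m

γ = ρg = 789 × 9.81 / 1000 = 7.74009 kN/m³.
With the apex down, the centroid sits h/3 = 2.73/3 = 0.91 m below the base (the top edge), so the centroid depth is h_c = 3.68 + 0.91 = 4.59 m.
A = ½ × 1.8 × 2.73 = 2.457 m².
Resultant F = γ·h_c·A = 7.74009 × 4.59 × 2.457 = 87.2899 kN.
I_c = b·h³/36 = 1.8 × 2.73³/36 = 1.01732 m⁴.
Centre of pressure: y_p = y_c + I_c/(y_c·A) = 4.59 + 1.01732/(4.59 × 2.457) = 4.59 + 0.0902069 = 4.68021 m along the plane.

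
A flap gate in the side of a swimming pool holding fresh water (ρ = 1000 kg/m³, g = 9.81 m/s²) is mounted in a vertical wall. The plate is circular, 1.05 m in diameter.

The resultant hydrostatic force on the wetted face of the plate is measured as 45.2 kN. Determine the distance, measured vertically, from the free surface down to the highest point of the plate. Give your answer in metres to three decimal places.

d_top ≈ 4.796 m

γ = ρg = 1000 × 9.81 = 9810 N/m³ = 9.81 kN/m³.
A = π(0.525)² = 0.865901 m².
From F = γ·h_c·A, the centroid depth is h_c = 45.2/(9.81 × 0.865901) = 5.3211 m.
The centroid is at the centre, 0.525 m below the top of the plate, so the highest point sits at h_top = 5.3211 − 0.525 = 4.7961 m below the surface.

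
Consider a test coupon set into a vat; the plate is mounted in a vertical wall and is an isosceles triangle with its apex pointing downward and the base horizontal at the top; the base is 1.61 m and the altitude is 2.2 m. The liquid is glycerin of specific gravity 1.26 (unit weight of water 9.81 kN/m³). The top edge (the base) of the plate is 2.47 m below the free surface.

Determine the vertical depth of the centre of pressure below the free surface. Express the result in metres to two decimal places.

h_p = 3.29 m

γ = 1.26 × 9.81 = 12.3606 kN/m³.
With the apex down, the centroid sits h/3 = 2.2/3 = 0.733333 m below the base (the top edge), so the centroid depth is h_c = 2.47 + 0.733333 = 3.20333 m.
A = ½ × 1.61 × 2.2 = 1.771 m².
Resultant F = γ·h_c·A = 12.3606 × 3.20333 × 1.771 = 70.1229 kN.
I_c = b·h³/36 = 1.61 × 2.2³/36 = 0.476202 m⁴.
Centre of pressure: y_p = y_c + I_c/(y_c·A) = 3.20333 + 0.476202/(3.20333 × 1.771) = 3.20333 + 0.0839404 = 3.28727 m along the plane.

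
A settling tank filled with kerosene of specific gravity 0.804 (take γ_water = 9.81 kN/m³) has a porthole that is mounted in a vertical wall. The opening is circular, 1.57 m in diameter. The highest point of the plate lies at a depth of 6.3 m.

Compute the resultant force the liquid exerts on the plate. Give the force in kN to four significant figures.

γ = 0.804 × 9.81 = 7.88724 kN/m³.
The centroid is at the centre, 0.785 m below the top of the plate, so the centroid depth is h_c = 6.3 + 0.785 = 7.085 m.
A = π(0.785)² = 1.93593 m².
Resultant F = γ·h_c·A = 7.88724 × 7.085 × 1.93593 = 108.182 kN.

F ≈ 108.2 kN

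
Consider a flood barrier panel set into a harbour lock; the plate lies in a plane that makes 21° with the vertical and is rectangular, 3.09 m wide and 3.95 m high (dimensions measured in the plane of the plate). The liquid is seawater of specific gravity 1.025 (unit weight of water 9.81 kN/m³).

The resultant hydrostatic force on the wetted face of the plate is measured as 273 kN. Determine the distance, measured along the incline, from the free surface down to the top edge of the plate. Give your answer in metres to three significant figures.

γ = 1.025 × 9.81 = 10.05525 kN/m³.
A = 3.09 × 3.95 = 12.2055 m².
From F = γ·h_c·A, the centroid depth is h_c = 273/(10.05525 × 12.2055) = 2.22441 m.
The plate makes 21° with the vertical, i.e. θ = 90° − 21° = 69° to the horizontal. Measuring y along the incline from the free-surface line, vertical depth h = y·sinθ with sinθ = 0.933580.
Along the incline, y_c = h_c/sinθ = 2.22441/0.933580 = 2.38267 m.
The centroid lies 3.95/2 = 1.975 m below the top edge, so the top edge sits at y_top = 2.38267 − 1.975 = 0.40767 m along the incline.

y_top ≈ 0.408 m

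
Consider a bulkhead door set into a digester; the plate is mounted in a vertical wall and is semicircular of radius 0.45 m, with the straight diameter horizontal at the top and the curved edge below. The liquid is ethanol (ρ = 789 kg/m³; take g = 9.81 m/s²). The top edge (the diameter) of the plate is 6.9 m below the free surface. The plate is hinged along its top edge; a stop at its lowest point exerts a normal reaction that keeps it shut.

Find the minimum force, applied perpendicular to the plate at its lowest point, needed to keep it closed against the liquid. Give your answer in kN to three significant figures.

γ = ρg = 789 × 9.81 / 1000 = 7.74009 kN/m³.
The centroid of a semicircle lies 4r/(3π) = 0.190986 m from the diameter, here below the top edge, so the centroid depth is h_c = 6.9 + 0.190986 = 7.09099 m.
A = πr²/2 = π × 0.45²/2 = 0.318086 m².
Resultant F = γ·h_c·A = 7.74009 × 7.09099 × 0.318086 = 17.4581 kN.
I_c = (π/8 − 8/(9π))·r⁴ = 0.109757 × 0.45⁴ = 0.00450072 m⁴.
Centre of pressure: y_p = y_c + I_c/(y_c·A) = 7.09099 + 0.00450072/(7.09099 × 0.318086) = 7.09099 + 0.0019954 = 7.09299 m along the plane.
The resultant acts 0.190986 + 0.0019954 = 0.192981 m (along the plate) below the hinge at the top edge, so the moment about the hinge is M = F × 0.192981 = 17.4581 × 0.192981 = 3.36908 kN·m.
A normal force at the bottom, 0.45 m from the hinge, must supply this moment: P = 3.36908/0.45 = 7.48684 kN.

P ≈ 7.49 kN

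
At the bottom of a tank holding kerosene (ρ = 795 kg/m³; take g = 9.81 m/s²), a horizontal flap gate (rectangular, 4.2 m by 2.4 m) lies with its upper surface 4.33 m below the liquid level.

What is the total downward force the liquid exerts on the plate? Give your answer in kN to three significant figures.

γ = ρg = 795 × 9.81 / 1000 = 7.79895 kN/m³.
The plate is horizontal, so pressure is uniform at p = γ·h = 7.79895 × 4.33 = 33.7695 kN/m².
A = 4.2 × 2.4 = 10.08 m².
F = p·A = 33.7695 × 10.08 = 340.397 kN.

F ≈ 340 kN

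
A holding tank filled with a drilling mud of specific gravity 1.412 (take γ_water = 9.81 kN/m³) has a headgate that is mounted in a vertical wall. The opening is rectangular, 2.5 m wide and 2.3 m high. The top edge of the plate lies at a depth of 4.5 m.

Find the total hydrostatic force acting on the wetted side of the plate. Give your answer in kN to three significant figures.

γ = 1.412 × 9.81 = 13.85172 kN/m³.
The centroid lies 2.3/2 = 1.15 m below the top edge, so the centroid depth is h_c = 4.5 + 1.15 = 5.65 m.
A = 2.5 × 2.3 = 5.75 m².
Resultant F = γ·h_c·A = 13.85172 × 5.65 × 5.75 = 450.008 kN.

F ≈ 450 kN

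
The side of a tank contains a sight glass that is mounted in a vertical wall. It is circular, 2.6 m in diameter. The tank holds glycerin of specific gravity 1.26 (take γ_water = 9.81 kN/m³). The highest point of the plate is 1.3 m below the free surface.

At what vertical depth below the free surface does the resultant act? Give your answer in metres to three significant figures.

γ = 1.26 × 9.81 = 12.3606 kN/m³.
The centroid is at the centre, 1.3 m below the top of the plate, so the centroid depth is h_c = 1.3 + 1.3 = 2.6 m.
A = π(1.3)² = 5.30929 m².
Resultant F = γ·h_c·A = 12.3606 × 2.6 × 5.30929 = 170.628 kN.
I_c = πr⁴/4 = π × 1.3⁴/4 = 2.24318 m⁴.
Centre of pressure: y_p = y_c + I_c/(y_c·A) = 2.6 + 2.24318/(2.6 × 5.30929) = 2.6 + 0.1625 = 2.7625 m along the plane.

h_p = 2.76 m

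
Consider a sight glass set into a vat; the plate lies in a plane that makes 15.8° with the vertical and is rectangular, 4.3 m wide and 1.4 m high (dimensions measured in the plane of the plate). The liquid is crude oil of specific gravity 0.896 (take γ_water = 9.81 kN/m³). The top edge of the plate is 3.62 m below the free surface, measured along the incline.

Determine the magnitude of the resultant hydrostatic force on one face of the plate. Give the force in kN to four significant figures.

F ≈ 220.0 kN

γ = 0.896 × 9.81 = 8.78976 kN/m³.
The plate makes 15.8° with the vertical, i.e. θ = 90° − 15.8° = 74.2° to the horizontal. Measuring y along the incline from the free-surface line, vertical depth h = y·sinθ with sinθ = 0.962218.
The centroid lies 1.4/2 = 0.7 m below the top edge, so y_c = 3.62 + 0.7 = 4.32 m and h_c = 4.32 × 0.962218 = 4.15678 m.
A = 4.3 × 1.4 = 6.02 m².
Resultant F = γ·h_c·A = 8.78976 × 4.15678 × 6.02 = 219.953 kN.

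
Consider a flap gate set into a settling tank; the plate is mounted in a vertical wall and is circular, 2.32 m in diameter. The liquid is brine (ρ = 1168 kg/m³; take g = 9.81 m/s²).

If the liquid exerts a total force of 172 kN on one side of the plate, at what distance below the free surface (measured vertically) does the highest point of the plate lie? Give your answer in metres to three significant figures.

d_top ≈ 2.39 m

γ = ρg = 1168 × 9.81 / 1000 = 11.45808 kN/m³.
A = π(1.16)² = 4.22733 m².
From F = γ·h_c·A, the centroid depth is h_c = 172/(11.45808 × 4.22733) = 3.551 m.
The centroid is at the centre, 1.16 m below the top of the plate, so the highest point sits at h_top = 3.551 − 1.16 = 2.391 m below the surface.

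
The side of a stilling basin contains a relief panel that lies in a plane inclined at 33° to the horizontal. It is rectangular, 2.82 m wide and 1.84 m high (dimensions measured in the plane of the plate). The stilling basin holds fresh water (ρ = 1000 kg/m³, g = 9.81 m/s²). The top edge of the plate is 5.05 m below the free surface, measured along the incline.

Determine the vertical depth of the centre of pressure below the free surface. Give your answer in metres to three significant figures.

h_p = 3.28 m

γ = ρg = 1000 × 9.81 = 9810 N/m³ = 9.81 kN/m³.
Let θ = 33° be the plate's angle to the horizontal; measure y along the incline from where the plane meets the free surface. Vertical depth h = y·sinθ with sinθ = 0.544639.
The centroid lies 1.84/2 = 0.92 m below the top edge, so y_c = 5.05 + 0.92 = 5.97 m and h_c = 5.97 × 0.544639 = 3.25149 m.
A = 2.82 × 1.84 = 5.1888 m².
Resultant F = γ·h_c·A = 9.81 × 3.25149 × 5.1888 = 165.508 kN.
I_c = b·h³/12 = 2.82 × 1.84³/12 = 1.46393 m⁴.
Centre of pressure: y_p = y_c + I_c/(y_c·A) = 5.97 + 1.46393/(5.97 × 5.1888) = 5.97 + 0.0472584 = 6.01726 m along the plane.
Vertically, h_p = y_p·sinθ = 6.01726 × 0.544639 = 3.27723 m.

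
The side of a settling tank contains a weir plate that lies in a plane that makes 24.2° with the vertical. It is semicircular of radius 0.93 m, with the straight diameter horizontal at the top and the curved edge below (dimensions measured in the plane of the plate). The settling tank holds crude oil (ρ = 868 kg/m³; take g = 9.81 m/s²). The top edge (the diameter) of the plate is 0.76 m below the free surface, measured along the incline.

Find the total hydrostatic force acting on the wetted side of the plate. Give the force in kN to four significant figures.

F ≈ 12.18 kN

γ = ρg = 868 × 9.81 / 1000 = 8.51508 kN/m³.
The plate makes 24.2° with the vertical, i.e. θ = 90° − 24.2° = 65.8° to the horizontal. Measuring y along the incline from the free-surface line, vertical depth h = y·sinθ with sinθ = 0.912120.
The centroid of a semicircle lies 4r/(3π) = 0.394704 m from the diameter, here below the top edge, so y_c = 0.76 + 0.394704 = 1.1547 m and h_c = 1.1547 × 0.912120 = 1.05322 m.
A = πr²/2 = π × 0.93²/2 = 1.35858 m².
Resultant F = γ·h_c·A = 8.51508 × 1.05322 × 1.35858 = 12.1841 kN.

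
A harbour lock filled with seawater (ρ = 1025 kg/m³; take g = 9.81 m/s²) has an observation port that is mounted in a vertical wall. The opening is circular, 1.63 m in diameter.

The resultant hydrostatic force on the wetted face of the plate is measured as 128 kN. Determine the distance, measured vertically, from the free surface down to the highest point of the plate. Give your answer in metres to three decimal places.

γ = ρg = 1025 × 9.81 / 1000 = 10.05525 kN/m³.
A = π(0.815)² = 2.08672 m².
From F = γ·h_c·A, the centroid depth is h_c = 128/(10.05525 × 2.08672) = 6.10032 m.
The centroid is at the centre, 0.815 m below the top of the plate, so the highest point sits at h_top = 6.10032 − 0.815 = 5.28532 m below the surface.

d_top ≈ 5.285 m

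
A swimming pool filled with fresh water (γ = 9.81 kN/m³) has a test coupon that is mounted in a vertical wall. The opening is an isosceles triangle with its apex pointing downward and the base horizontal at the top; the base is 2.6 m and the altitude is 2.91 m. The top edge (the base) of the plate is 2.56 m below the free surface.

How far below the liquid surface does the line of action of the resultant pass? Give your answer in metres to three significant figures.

γ = 9.81 kN/m³.
With the apex down, the centroid sits h/3 = 2.91/3 = 0.97 m below the base (the top edge), so the centroid depth is h_c = 2.56 + 0.97 = 3.53 m.
A = ½ × 2.6 × 2.91 = 3.783 m².
Resultant F = γ·h_c·A = 9.81 × 3.53 × 3.783 = 131.003 kN.
I_c = b·h³/36 = 2.6 × 2.91³/36 = 1.77971 m⁴.
Centre of pressure: y_p = y_c + I_c/(y_c·A) = 3.53 + 1.77971/(3.53 × 3.783) = 3.53 + 0.133272 = 3.66327 m along the plane.

h_p = 3.66 m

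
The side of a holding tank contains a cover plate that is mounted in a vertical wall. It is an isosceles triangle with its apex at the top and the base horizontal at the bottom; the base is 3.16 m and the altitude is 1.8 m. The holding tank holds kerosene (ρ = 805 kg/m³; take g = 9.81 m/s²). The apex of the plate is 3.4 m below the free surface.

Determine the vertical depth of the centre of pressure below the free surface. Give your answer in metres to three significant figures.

h_p = 4.64 m

γ = ρg = 805 × 9.81 / 1000 = 7.89705 kN/m³.
With the apex up, the centroid sits 2h/3 = 2 × 1.8/3 = 1.2 m below the apex, so the centroid depth is h_c = 3.4 + 1.2 = 4.6 m.
A = ½ × 3.16 × 1.8 = 2.844 m².
Resultant F = γ·h_c·A = 7.89705 × 4.6 × 2.844 = 103.312 kN.
I_c = b·h³/36 = 3.16 × 1.8³/36 = 0.51192 m⁴.
Centre of pressure: y_p = y_c + I_c/(y_c·A) = 4.6 + 0.51192/(4.6 × 2.844) = 4.6 + 0.0391304 = 4.63913 m along the plane.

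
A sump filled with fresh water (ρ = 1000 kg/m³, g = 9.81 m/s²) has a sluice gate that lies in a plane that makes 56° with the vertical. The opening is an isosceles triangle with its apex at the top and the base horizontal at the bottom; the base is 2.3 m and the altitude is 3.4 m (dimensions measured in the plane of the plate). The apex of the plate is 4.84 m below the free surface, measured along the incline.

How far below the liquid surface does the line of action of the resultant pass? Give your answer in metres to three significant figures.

γ = ρg = 1000 × 9.81 = 9810 N/m³ = 9.81 kN/m³.
The plate makes 56° with the vertical, i.e. θ = 90° − 56° = 34° to the horizontal. Measuring y along the incline from the free-surface line, vertical depth h = y·sinθ with sinθ = 0.559193.
With the apex up, the centroid sits 2h/3 = 2 × 3.4/3 = 2.26667 m below the apex, so y_c = 4.84 + 2.26667 = 7.10667 m and h_c = 7.10667 × 0.559193 = 3.974 m.
A = ½ × 2.3 × 3.4 = 3.91 m².
Resultant F = γ·h_c·A = 9.81 × 3.974 × 3.91 = 152.431 kN.
I_c = b·h³/36 = 2.3 × 3.4³/36 = 2.51109 m⁴.
Centre of pressure: y_p = y_c + I_c/(y_c·A) = 7.10667 + 2.51109/(7.10667 × 3.91) = 7.10667 + 0.090369 = 7.19704 m along the plane.
Vertically, h_p = y_p·sinθ = 7.19704 × 0.559193 = 4.02453 m.

h_p = 4.02 m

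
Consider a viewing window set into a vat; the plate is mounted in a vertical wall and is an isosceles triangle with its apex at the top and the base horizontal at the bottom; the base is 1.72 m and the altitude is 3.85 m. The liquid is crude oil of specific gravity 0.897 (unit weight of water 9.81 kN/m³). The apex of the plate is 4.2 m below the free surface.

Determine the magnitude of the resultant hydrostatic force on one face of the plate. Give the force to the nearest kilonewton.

γ = 0.897 × 9.81 = 8.79957 kN/m³.
With the apex up, the centroid sits 2h/3 = 2 × 3.85/3 = 2.56667 m below the apex, so the centroid depth is h_c = 4.2 + 2.56667 = 6.76667 m.
A = ½ × 1.72 × 3.85 = 3.311 m².
Resultant F = γ·h_c·A = 8.79957 × 6.76667 × 3.311 = 197.149 kN.

F ≈ 197 kN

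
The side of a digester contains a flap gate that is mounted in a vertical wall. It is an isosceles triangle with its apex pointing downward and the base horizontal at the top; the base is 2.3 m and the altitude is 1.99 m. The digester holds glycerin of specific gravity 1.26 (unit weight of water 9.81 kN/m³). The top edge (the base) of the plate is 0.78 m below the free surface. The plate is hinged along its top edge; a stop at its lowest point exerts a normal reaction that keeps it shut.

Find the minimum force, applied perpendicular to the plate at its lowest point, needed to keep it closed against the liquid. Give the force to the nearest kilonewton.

P ≈ 17 kN

γ = 1.26 × 9.81 = 12.3606 kN/m³.
With the apex down, the centroid sits h/3 = 1.99/3 = 0.663333 m below the base (the top edge), so the centroid depth is h_c = 0.78 + 0.663333 = 1.44333 m.
A = ½ × 2.3 × 1.99 = 2.2885 m².
Resultant F = γ·h_c·A = 12.3606 × 1.44333 × 2.2885 = 40.8278 kN.
I_c = b·h³/36 = 2.3 × 1.99³/36 = 0.503483 m⁴.
Centre of pressure: y_p = y_c + I_c/(y_c·A) = 1.44333 + 0.503483/(1.44333 × 2.2885) = 1.44333 + 0.152429 = 1.59576 m along the plane.
The resultant acts 0.663333 + 0.152429 = 0.815762 m (along the plate) below the hinge at the top edge, so the moment about the hinge is M = F × 0.815762 = 40.8278 × 0.815762 = 33.3058 kN·m.
A normal force at the bottom, 1.99 m from the hinge, must supply this moment: P = 33.3058/1.99 = 16.7366 kN.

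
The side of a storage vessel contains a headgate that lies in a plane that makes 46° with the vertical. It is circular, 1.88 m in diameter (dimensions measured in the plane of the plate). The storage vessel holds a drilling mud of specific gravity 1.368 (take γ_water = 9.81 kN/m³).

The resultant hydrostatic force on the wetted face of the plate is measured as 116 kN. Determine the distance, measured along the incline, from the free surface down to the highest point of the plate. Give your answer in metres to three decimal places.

y_top ≈ 3.543 m

γ = 1.368 × 9.81 = 13.42008 kN/m³.
A = π(0.94)² = 2.77591 m².
From F = γ·h_c·A, the centroid depth is h_c = 116/(13.42008 × 2.77591) = 3.11385 m.
The plate makes 46° with the vertical, i.e. θ = 90° − 46° = 44° to the horizontal. Measuring y along the incline from the free-surface line, vertical depth h = y·sinθ with sinθ = 0.694658.
Along the incline, y_c = h_c/sinθ = 3.11385/0.694658 = 4.48257 m.
The centroid is at the centre, 0.94 m below the top of the plate, so the highest point sits at y_top = 4.48257 − 0.94 = 3.54257 m along the incline.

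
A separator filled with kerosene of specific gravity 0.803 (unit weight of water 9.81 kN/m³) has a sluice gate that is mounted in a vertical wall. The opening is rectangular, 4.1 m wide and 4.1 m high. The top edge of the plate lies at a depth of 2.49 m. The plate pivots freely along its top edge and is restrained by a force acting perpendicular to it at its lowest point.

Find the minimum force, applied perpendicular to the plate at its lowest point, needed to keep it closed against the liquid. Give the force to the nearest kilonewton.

γ = 0.803 × 9.81 = 7.87743 kN/m³.
The centroid lies 4.1/2 = 2.05 m below the top edge, so the centroid depth is h_c = 2.49 + 2.05 = 4.54 m.
A = 4.1 × 4.1 = 16.81 m².
Resultant F = γ·h_c·A = 7.87743 × 4.54 × 16.81 = 601.185 kN.
I_c = b·h³/12 = 4.1 × 4.1³/12 = 23.548 m⁴.
Centre of pressure: y_p = y_c + I_c/(y_c·A) = 4.54 + 23.548/(4.54 × 16.81) = 4.54 + 0.308553 = 4.84855 m along the plane.
The resultant acts 2.05 + 0.308553 = 2.35855 m (along the plate) below the hinge at the top edge, so the moment about the hinge is M = F × 2.35855 = 601.185 × 2.35855 = 1417.92 kN·m.
A normal force at the bottom, 4.1 m from the hinge, must supply this moment: P = 1417.92/4.1 = 345.834 kN.

P ≈ 346 kN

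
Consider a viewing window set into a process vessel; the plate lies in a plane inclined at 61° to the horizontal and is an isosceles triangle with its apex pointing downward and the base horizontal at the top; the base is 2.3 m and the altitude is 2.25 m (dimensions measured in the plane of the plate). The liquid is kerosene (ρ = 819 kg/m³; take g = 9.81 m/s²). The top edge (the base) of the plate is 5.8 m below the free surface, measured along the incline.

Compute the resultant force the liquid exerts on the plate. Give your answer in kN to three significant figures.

γ = ρg = 819 × 9.81 / 1000 = 8.03439 kN/m³.
Let θ = 61° be the plate's angle to the horizontal; measure y along the incline from where the plane meets the free surface. Vertical depth h = y·sinθ with sinθ = 0.874620.
With the apex down, the centroid sits h/3 = 2.25/3 = 0.75 m below the base (the top edge), so y_c = 5.8 + 0.75 = 6.55 m and h_c = 6.55 × 0.874620 = 5.72876 m.
A = ½ × 2.3 × 2.25 = 2.5875 m².
Resultant F = γ·h_c·A = 8.03439 × 5.72876 × 2.5875 = 119.095 kN.

F ≈ 119 kN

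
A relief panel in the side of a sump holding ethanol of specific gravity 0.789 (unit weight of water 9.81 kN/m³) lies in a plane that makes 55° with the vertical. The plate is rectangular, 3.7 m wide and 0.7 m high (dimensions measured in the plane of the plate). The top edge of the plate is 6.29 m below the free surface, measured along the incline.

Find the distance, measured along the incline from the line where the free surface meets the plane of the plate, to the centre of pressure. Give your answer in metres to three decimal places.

γ = 0.789 × 9.81 = 7.74009 kN/m³.
The plate makes 55° with the vertical, i.e. θ = 90° − 55° = 35° to the horizontal. Measuring y along the incline from the free-surface line, vertical depth h = y·sinθ with sinθ = 0.573576.
The centroid lies 0.7/2 = 0.35 m below the top edge, so y_c = 6.29 + 0.35 = 6.64 m and h_c = 6.64 × 0.573576 = 3.80854 m.
A = 3.7 × 0.7 = 2.59 m².
Resultant F = γ·h_c·A = 7.74009 × 3.80854 × 2.59 = 76.3492 kN.
I_c = b·h³/12 = 3.7 × 0.7³/12 = 0.105758 m⁴.
Centre of pressure: y_p = y_c + I_c/(y_c·A) = 6.64 + 0.105758/(6.64 × 2.59) = 6.64 + 0.00614958 = 6.64615 m along the plane.

y_p = 6.646 m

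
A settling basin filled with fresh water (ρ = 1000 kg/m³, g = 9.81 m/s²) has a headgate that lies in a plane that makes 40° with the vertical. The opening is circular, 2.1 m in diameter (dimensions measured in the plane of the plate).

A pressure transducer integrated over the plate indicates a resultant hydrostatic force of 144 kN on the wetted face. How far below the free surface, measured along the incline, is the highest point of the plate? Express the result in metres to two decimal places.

y_top ≈ 4.48 m

γ = ρg = 1000 × 9.81 = 9810 N/m³ = 9.81 kN/m³.
A = π(1.05)² = 3.46361 m².
From F = γ·h_c·A, the centroid depth is h_c = 144/(9.81 × 3.46361) = 4.23803 m.
The plate makes 40° with the vertical, i.e. θ = 90° − 40° = 50° to the horizontal. Measuring y along the incline from the free-surface line, vertical depth h = y·sinθ with sinθ = 0.766044.
Along the incline, y_c = h_c/sinθ = 4.23803/0.766044 = 5.53236 m.
The centroid is at the centre, 1.05 m below the top of the plate, so the highest point sits at y_top = 5.53236 − 1.05 = 4.48236 m along the incline.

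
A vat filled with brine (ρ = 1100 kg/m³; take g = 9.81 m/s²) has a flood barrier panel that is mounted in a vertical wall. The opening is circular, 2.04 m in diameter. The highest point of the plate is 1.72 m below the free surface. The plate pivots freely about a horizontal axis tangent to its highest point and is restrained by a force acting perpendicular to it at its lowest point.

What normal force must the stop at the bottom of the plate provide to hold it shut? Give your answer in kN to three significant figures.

P ≈ 52.8 kN

γ = ρg = 1100 × 9.81 / 1000 = 10.791 kN/m³.
The centroid is at the centre, 1.02 m below the top of the plate, so the centroid depth is h_c = 1.72 + 1.02 = 2.74 m.
A = π(1.02)² = 3.26851 m².
Resultant F = γ·h_c·A = 10.791 × 2.74 × 3.26851 = 96.6411 kN.
I_c = πr⁴/4 = π × 1.02⁴/4 = 0.85014 m⁴.
Centre of pressure: y_p = y_c + I_c/(y_c·A) = 2.74 + 0.85014/(2.74 × 3.26851) = 2.74 + 0.0949271 = 2.83493 m along the plane.
The resultant acts 1.02 + 0.0949271 = 1.11493 m (along the plate) below the hinge at the top edge, so the moment about the hinge is M = F × 1.11493 = 96.6411 × 1.11493 = 107.748 kN·m.
A normal force at the bottom, 2.04 m from the hinge, must supply this moment: P = 107.748/2.04 = 52.8176 kN.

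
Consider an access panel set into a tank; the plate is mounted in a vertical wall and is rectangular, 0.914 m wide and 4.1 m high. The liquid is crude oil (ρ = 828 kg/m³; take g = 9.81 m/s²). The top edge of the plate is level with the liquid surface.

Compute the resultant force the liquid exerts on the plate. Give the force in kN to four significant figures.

F ≈ 62.40 kN

γ = ρg = 828 × 9.81 / 1000 = 8.12268 kN/m³.
The centroid lies 4.1/2 = 2.05 m below the top edge, so the centroid depth is h_c = 2.05 m.
A = 0.914 × 4.1 = 3.7474 m².
Resultant F = γ·h_c·A = 8.12268 × 2.05 × 3.7474 = 62.3998 kN.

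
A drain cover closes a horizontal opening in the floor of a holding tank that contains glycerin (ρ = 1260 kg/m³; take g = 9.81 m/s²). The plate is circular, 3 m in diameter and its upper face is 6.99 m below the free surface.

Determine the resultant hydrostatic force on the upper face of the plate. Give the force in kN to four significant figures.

γ = ρg = 1260 × 9.81 / 1000 = 12.3606 kN/m³.
The plate is horizontal, so pressure is uniform at p = γ·h = 12.3606 × 6.99 = 86.4006 kN/m².
A = π(1.5)² = 7.06858 m².
F = p·A = 86.4006 × 7.06858 = 610.73 kN.

F ≈ 610.7 kN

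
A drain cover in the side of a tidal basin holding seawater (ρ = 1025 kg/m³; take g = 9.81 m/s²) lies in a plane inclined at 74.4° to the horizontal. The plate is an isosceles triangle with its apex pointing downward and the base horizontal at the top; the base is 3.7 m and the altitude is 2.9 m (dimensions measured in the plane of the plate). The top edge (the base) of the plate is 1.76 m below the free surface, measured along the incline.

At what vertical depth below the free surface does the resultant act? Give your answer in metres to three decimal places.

h_p = 2.791 m

γ = ρg = 1025 × 9.81 / 1000 = 10.05525 kN/m³.
Let θ = 74.4° be the plate's angle to the horizontal; measure y along the incline from where the plane meets the free surface. Vertical depth h = y·sinθ with sinθ = 0.963163.
With the apex down, the centroid sits h/3 = 2.9/3 = 0.966667 m below the base (the top edge), so y_c = 1.76 + 0.966667 = 2.72667 m and h_c = 2.72667 × 0.963163 = 2.62623 m.
A = ½ × 3.7 × 2.9 = 5.365 m².
Resultant F = γ·h_c·A = 10.05525 × 2.62623 × 5.365 = 141.676 kN.
I_c = b·h³/36 = 3.7 × 2.9³/36 = 2.50665 m⁴.
Centre of pressure: y_p = y_c + I_c/(y_c·A) = 2.72667 + 2.50665/(2.72667 × 5.365) = 2.72667 + 0.171353 = 2.89802 m along the plane.
Vertically, h_p = y_p·sinθ = 2.89802 × 0.963163 = 2.79127 m.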